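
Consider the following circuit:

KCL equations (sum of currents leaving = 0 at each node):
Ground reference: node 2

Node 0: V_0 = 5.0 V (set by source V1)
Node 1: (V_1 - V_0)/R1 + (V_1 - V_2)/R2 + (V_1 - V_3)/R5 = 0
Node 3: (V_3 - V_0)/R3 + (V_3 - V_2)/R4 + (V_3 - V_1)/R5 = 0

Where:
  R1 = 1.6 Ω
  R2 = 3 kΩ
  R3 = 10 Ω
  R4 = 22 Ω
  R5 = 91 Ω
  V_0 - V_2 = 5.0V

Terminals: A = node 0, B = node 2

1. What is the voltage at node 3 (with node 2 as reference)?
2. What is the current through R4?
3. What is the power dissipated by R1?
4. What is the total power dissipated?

Nodal analysis, taking node 2 as the 0 V reference.
Source V1 fixes V_0 = 5 V.
KCL at each unknown node (sum of currents leaving = 0; resistances in Ω):
  Node 1: (V_1 - 5)/1.6 + (V_1 - 0)/3000 + (V_1 - V_3)/91 = 0
  Node 3: (V_3 - 5)/10 + (V_3 - 0)/22 + (V_3 - V_1)/91 = 0
Collecting terms (coefficients in siemens):
  0.6363·V_1 - 0.01099·V_3 = 3.125
  0.1564·V_3 - 0.01099·V_1 = 0.5
Determinant D = (0.6363)(0.1564) - (-0.01099)(-0.01099) = 0.09943
V_1 = [(3.125)(0.1564) - (-0.01099)(0.5)]/D = 4.972 V
V_3 = [(0.6363)(0.5) - (3.125)(-0.01099)]/D = 3.545 V
Part 1:
  Read off the nodal solution: V_3 = 3.545 V
Part 2:
  I_R4 = (V_2 - V_3)/R4 = (0 - 3.545)/22 = -0.1612 A
  Magnitude: I_R4 = 0.1612 A
Part 3:
  I_R1 = (V_0 - V_1)/R1 = (5 - 4.972)/1.6 = 0.01734 A
  P_R1 = I_R1² × R1 = (0.01734)² × 1.6 = 0.000481 W
Part 4:
  Power in each resistor, P = (ΔV)²/R:
    P_R1 = (5 - 4.972)²/1.6 = 0.000481 W
    P_R2 = (4.972 - 0)²/3000 = 0.008241 W
    P_R3 = (5 - 3.545)²/10 = 0.2116 W
    P_R4 = (0 - 3.545)²/22 = 0.5713 W
    P_R5 = (4.972 - 3.545)²/91 = 0.02238 W
  P_total = P_R1 + P_R2 + P_R3 + P_R4 + P_R5 = 0.814 W

Final answers:
1. V_3 = 3.545 V
2. I_R4 = 0.1612 A
3. P_R1 = 0.000481 W
4. P_total = 0.814 W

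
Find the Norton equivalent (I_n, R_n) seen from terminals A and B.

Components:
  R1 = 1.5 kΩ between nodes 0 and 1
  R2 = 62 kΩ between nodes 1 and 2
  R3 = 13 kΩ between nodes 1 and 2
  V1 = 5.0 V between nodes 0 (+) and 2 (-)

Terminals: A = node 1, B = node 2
Find the Thévenin equivalent first; then I_n = V_th/R_th and R_n = R_th.
Step 1 — V_th is the open-circuit voltage V_A - V_B (nothing connected across the terminals).
Nodal analysis, taking node 2 as the 0 V reference.
Source V1 fixes V_0 = 5 V.
KCL at each unknown node (sum of currents leaving = 0; resistances in Ω):
  Node 1: (V_1 - 5)/1500 + (V_1 - 0)/62000 + (V_1 - 0)/13000 = 0
Collecting terms: 0.0007597 × V_1 = 0.003333  =>  V_1 = 4.388 V
V_th = V_1 - V_2 = 4.388 - 0 = 4.388 V
Step 2 — R_th: zero the source — replace V1 by a short circuit (node 2 merges into node 0) — and find the resistance seen between A (node 1) and B (node 0).
Reduce the network between node 1 (A) and node 0 (B) by series/parallel combination:
  Rp1 = R1 ‖ R2 ‖ R3 (parallel, all between nodes 0 and 1) = 1/(1/1500 + 1/62000 + 1/13000) = 1316 Ω
R_th = 1.316 kΩ
I_n = V_th/R_th = 4.388/1316 = 0.003333 A, and R_n = R_th = 1.316 kΩ

Final answer: I_n = 0.003333 A, R_n = 1.316 kΩ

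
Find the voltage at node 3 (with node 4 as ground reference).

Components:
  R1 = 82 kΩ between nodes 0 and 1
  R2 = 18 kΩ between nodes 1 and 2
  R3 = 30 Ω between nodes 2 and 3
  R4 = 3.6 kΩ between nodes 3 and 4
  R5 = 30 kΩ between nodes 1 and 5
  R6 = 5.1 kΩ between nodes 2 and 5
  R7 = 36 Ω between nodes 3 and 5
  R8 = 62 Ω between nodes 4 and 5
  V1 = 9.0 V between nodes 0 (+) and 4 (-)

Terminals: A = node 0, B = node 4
Nodal analysis, taking node 4 as the 0 V reference.
Source V1 fixes V_0 = 9 V.
KCL at each unknown node (sum of currents leaving = 0; resistances in Ω):
  Node 1: (V_1 - 9)/82000 + (V_1 - V_2)/18000 + (V_1 - V_5)/30000 = 0
  Node 2: (V_2 - V_1)/18000 + (V_2 - V_3)/30 + (V_2 - V_5)/5100 = 0
  Node 3: (V_3 - V_2)/30 + (V_3 - 0)/3600 + (V_3 - V_5)/36 = 0
  Node 5: (V_5 - V_1)/30000 + (V_5 - V_2)/5100 + (V_5 - V_3)/36 + (V_5 - 0)/62 = 0
Collecting terms (coefficients in siemens):
  0.0001011·V_1 - 0.00005556·V_2 - 0.00003333·V_5 = 0.0001098
  0.03358·V_2 - 0.00005556·V_1 - 0.03333·V_3 - 0.0001961·V_5 = 0
  0.06139·V_3 - 0.03333·V_2 - 0.02778·V_5 = 0
  0.04414·V_5 - 0.00003333·V_1 - 0.0001961·V_2 - 0.02778·V_3 = 0
Solving these 4 simultaneous equations (Gaussian elimination) gives:
  V_1 = 1.093 V, V_2 = 0.009686 V, V_3 = 0.007903 V, V_5 = 0.005842 V
The requested potential is V_3 = 0.007903 V.

Final answer: V_3 = 0.007903 V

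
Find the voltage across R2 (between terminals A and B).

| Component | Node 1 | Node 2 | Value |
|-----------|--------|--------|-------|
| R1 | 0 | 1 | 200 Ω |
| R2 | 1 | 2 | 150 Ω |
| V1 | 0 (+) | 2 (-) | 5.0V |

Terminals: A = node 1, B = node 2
R1 and R2 are in series across V1 (node 0 → node 1 → node 2), and the output A–B is taken across R2, so this is a voltage divider.
Series current: I = V1/(R1 + R2) = 5/(200 + 150) = 5/350 = 0.01429 A
V_R2 = I × R2 = V1 × R2/(R1 + R2) = 5 × 150/350 = 2.143 V

Final answer: 2.143 V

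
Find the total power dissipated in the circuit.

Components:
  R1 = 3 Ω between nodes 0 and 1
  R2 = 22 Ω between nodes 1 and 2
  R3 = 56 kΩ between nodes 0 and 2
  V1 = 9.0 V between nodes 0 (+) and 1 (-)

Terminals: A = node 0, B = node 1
Nodal analysis, taking node 1 as the 0 V reference.
Source V1 fixes V_0 = 9 V.
KCL at each unknown node (sum of currents leaving = 0; resistances in Ω):
  Node 2: (V_2 - 0)/22 + (V_2 - 9)/56000 = 0
Collecting terms: 0.04547 × V_2 = 0.0001607  =>  V_2 = 0.003534 V
Power in each resistor, P = (ΔV)²/R:
  P_R1 = (9 - 0)²/3 = 27 W
  P_R2 = (0 - 0.003534)²/22 = 0.0000005678 W
  P_R3 = (9 - 0.003534)²/56000 = 0.001445 W
P_total = P_R1 + P_R2 + P_R3 = 27 W

Final answer: 27 W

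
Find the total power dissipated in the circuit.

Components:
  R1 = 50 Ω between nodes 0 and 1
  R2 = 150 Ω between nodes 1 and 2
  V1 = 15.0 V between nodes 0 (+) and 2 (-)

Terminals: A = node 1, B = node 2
Nodal analysis, taking node 2 as the 0 V reference.
Source V1 fixes V_0 = 15 V.
KCL at each unknown node (sum of currents leaving = 0; resistances in Ω):
  Node 1: (V_1 - 15)/50 + (V_1 - 0)/150 = 0
Collecting terms: 0.02667 × V_1 = 0.3  =>  V_1 = 11.25 V
Power in each resistor, P = (ΔV)²/R:
  P_R1 = (15 - 11.25)²/50 = 0.2812 W
  P_R2 = (11.25 - 0)²/150 = 0.8438 W
P_total = P_R1 + P_R2 = 1.125 W

Final answer: 1.125 W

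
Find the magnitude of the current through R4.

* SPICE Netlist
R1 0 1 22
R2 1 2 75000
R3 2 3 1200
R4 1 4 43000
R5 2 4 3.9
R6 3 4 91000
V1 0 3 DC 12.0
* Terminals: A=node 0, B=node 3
Nodal analysis, taking node 3 as the 0 V reference.
Source V1 fixes V_0 = 12 V.
KCL at each unknown node (sum of currents leaving = 0; resistances in Ω):
  Node 1: (V_1 - 12)/22 + (V_1 - V_2)/75000 + (V_1 - V_4)/43000 = 0
  Node 2: (V_2 - V_1)/75000 + (V_2 - 0)/1200 + (V_2 - V_4)/3.9 = 0
  Node 4: (V_4 - V_1)/43000 + (V_4 - V_2)/3.9 + (V_4 - 0)/91000 = 0
Collecting terms (coefficients in siemens):
  0.04549·V_1 - 0.00001333·V_2 - 0.00002326·V_4 = 0.5455
  0.2573·V_2 - 0.00001333·V_1 - 0.2564·V_4 = 0
  0.2564·V_4 - 0.00002326·V_1 - 0.2564·V_2 = 0
Solving these 3 simultaneous equations (Gaussian elimination) gives:
  V_1 = 11.99 V, V_2 = 0.498 V, V_4 = 0.499 V
I_R4 = (V_1 - V_4)/R4 = (11.99 - 0.499)/43000 = 0.0002672 A
|I_R4| = 0.0002672 A

Final answer: |I_R4| = 0.0002672 A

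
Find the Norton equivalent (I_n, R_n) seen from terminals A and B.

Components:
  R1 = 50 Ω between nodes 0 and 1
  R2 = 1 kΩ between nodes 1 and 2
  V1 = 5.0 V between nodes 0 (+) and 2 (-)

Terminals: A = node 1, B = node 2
Find the Thévenin equivalent first; then I_n = V_th/R_th and R_n = R_th.
Step 1 — V_th is the open-circuit voltage V_A - V_B (nothing connected across the terminals).
Nodal analysis, taking node 2 as the 0 V reference.
Source V1 fixes V_0 = 5 V.
KCL at each unknown node (sum of currents leaving = 0; resistances in Ω):
  Node 1: (V_1 - 5)/50 + (V_1 - 0)/1000 = 0
Collecting terms: 0.021 × V_1 = 0.1  =>  V_1 = 4.762 V
V_th = V_1 - V_2 = 4.762 - 0 = 4.762 V
Step 2 — R_th: zero the source — replace V1 by a short circuit (node 2 merges into node 0) — and find the resistance seen between A (node 1) and B (node 0).
Reduce the network between node 1 (A) and node 0 (B) by series/parallel combination:
  Rp1 = R1 ‖ R2 (parallel, both between nodes 0 and 1) = 1/(1/50 + 1/1000) = 47.62 Ω
R_th = 47.62 Ω
I_n = V_th/R_th = 4.762/47.62 = 0.1 A, and R_n = R_th = 47.62 Ω

Final answer: I_n = 0.1 A, R_n = 47.62 Ω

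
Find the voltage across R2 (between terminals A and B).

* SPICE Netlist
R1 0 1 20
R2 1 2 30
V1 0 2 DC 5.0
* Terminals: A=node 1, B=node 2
R1 and R2 are in series across V1 (node 0 → node 1 → node 2), and the output A–B is taken across R2, so this is a voltage divider.
Series current: I = V1/(R1 + R2) = 5/(20 + 30) = 5/50 = 0.1 A
V_R2 = I × R2 = V1 × R2/(R1 + R2) = 5 × 30/50 = 3 V

Final answer: 3 V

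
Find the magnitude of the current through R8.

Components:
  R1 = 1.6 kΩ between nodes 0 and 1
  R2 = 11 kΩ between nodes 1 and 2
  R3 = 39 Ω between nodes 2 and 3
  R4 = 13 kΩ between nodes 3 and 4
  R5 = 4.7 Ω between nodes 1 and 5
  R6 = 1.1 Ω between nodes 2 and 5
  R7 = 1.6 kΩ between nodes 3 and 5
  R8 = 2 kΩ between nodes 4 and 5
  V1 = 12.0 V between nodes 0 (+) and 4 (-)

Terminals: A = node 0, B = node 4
Nodal analysis, taking node 4 as the 0 V reference.
Source V1 fixes V_0 = 12 V.
KCL at each unknown node (sum of currents leaving = 0; resistances in Ω):
  Node 1: (V_1 - 12)/1600 + (V_1 - V_2)/11000 + (V_1 - V_5)/4.7 = 0
  Node 2: (V_2 - V_1)/11000 + (V_2 - V_3)/39 + (V_2 - V_5)/1.1 = 0
  Node 3: (V_3 - V_2)/39 + (V_3 - 0)/13000 + (V_3 - V_5)/1600 = 0
  Node 5: (V_5 - V_1)/4.7 + (V_5 - V_2)/1.1 + (V_5 - V_3)/1600 + (V_5 - 0)/2000 = 0
Collecting terms (coefficients in siemens):
  0.2135·V_1 - 0.00009091·V_2 - 0.2128·V_5 = 0.0075
  0.9348·V_2 - 0.00009091·V_1 - 0.02564·V_3 - 0.9091·V_5 = 0
  0.02634·V_3 - 0.02564·V_2 - 0.000625·V_5 = 0
  1.123·V_5 - 0.2128·V_1 - 0.9091·V_2 - 0.000625·V_3 = 0
Solving these 4 simultaneous equations (Gaussian elimination) gives:
  V_1 = 6.249 V, V_2 = 6.232 V, V_3 = 6.214 V, V_5 = 6.232 V
I_R8 = (V_4 - V_5)/R8 = (0 - 6.232)/2000 = -0.003116 A
|I_R8| = 0.003116 A

Final answer: |I_R8| = 0.003116 A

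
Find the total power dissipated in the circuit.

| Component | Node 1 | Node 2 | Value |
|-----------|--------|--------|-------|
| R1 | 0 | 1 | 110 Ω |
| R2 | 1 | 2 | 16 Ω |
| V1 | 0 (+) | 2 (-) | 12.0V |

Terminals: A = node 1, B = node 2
Nodal analysis, taking node 2 as the 0 V reference.
Source V1 fixes V_0 = 12 V.
KCL at each unknown node (sum of currents leaving = 0; resistances in Ω):
  Node 1: (V_1 - 12)/110 + (V_1 - 0)/16 = 0
Collecting terms: 0.07159 × V_1 = 0.1091  =>  V_1 = 1.524 V
Power in each resistor, P = (ΔV)²/R:
  P_R1 = (12 - 1.524)²/110 = 0.9977 W
  P_R2 = (1.524 - 0)²/16 = 0.1451 W
P_total = P_R1 + P_R2 = 1.143 W

Final answer: 1.143 W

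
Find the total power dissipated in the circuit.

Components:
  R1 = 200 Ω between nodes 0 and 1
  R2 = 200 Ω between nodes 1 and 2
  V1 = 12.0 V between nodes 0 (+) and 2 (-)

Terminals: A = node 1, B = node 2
Nodal analysis, taking node 2 as the 0 V reference.
Source V1 fixes V_0 = 12 V.
KCL at each unknown node (sum of currents leaving = 0; resistances in Ω):
  Node 1: (V_1 - 12)/200 + (V_1 - 0)/200 = 0
Collecting terms: 0.01 × V_1 = 0.06  =>  V_1 = 6 V
Power in each resistor, P = (ΔV)²/R:
  P_R1 = (12 - 6)²/200 = 0.18 W
  P_R2 = (6 - 0)²/200 = 0.18 W
P_total = P_R1 + P_R2 = 0.36 W

Final answer: 0.36 W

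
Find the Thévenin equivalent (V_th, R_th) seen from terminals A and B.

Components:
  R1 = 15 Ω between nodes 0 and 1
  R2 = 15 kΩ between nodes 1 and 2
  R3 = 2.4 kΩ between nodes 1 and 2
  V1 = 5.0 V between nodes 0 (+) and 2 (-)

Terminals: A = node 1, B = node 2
Step 1 — V_th is the open-circuit voltage V_A - V_B (nothing connected across the terminals).
Nodal analysis, taking node 2 as the 0 V reference.
Source V1 fixes V_0 = 5 V.
KCL at each unknown node (sum of currents leaving = 0; resistances in Ω):
  Node 1: (V_1 - 5)/15 + (V_1 - 0)/15000 + (V_1 - 0)/2400 = 0
Collecting terms: 0.06715 × V_1 = 0.3333  =>  V_1 = 4.964 V
V_th = V_1 - V_2 = 4.964 - 0 = 4.964 V
Step 2 — R_th: zero the source — replace V1 by a short circuit (node 2 merges into node 0) — and find the resistance seen between A (node 1) and B (node 0).
Reduce the network between node 1 (A) and node 0 (B) by series/parallel combination:
  Rp1 = R1 ‖ R2 ‖ R3 (parallel, all between nodes 0 and 1) = 1/(1/15 + 1/15000 + 1/2400) = 14.89 Ω
R_th = 14.89 Ω

Final answer: V_th = 4.964 V, R_th = 14.89 Ω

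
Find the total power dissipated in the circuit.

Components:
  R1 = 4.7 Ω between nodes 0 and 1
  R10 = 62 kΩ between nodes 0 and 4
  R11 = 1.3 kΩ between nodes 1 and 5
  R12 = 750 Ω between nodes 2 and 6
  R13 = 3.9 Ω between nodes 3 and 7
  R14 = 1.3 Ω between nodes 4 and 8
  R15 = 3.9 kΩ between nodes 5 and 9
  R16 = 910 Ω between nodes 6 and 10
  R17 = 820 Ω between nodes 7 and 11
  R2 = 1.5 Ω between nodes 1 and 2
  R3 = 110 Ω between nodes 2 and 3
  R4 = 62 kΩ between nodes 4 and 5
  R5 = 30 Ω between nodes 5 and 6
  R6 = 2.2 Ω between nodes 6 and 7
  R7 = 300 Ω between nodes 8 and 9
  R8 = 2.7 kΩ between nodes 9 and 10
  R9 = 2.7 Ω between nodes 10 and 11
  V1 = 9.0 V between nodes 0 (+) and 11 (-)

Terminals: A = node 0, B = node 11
Nodal analysis, taking node 11 as the 0 V reference.
Source V1 fixes V_0 = 9 V.
KCL at each unknown node (sum of currents leaving = 0; resistances in Ω):
  Node 1: (V_1 - 9)/4.7 + (V_1 - V_2)/1.5 + (V_1 - V_5)/1300 = 0
  Node 2: (V_2 - V_1)/1.5 + (V_2 - V_3)/110 + (V_2 - V_6)/750 = 0
  Node 3: (V_3 - V_2)/110 + (V_3 - V_7)/3.9 = 0
  Node 4: (V_4 - V_5)/62000 + (V_4 - 9)/62000 + (V_4 - V_8)/1.3 = 0
  Node 5: (V_5 - V_4)/62000 + (V_5 - V_6)/30 + (V_5 - V_1)/1300 + (V_5 - V_9)/3900 = 0
  Node 6: (V_6 - V_5)/30 + (V_6 - V_7)/2.2 + (V_6 - V_2)/750 + (V_6 - V_10)/910 = 0
  Node 7: (V_7 - V_6)/2.2 + (V_7 - V_3)/3.9 + (V_7 - 0)/820 = 0
  Node 8: (V_8 - V_9)/300 + (V_8 - V_4)/1.3 = 0
  Node 9: (V_9 - V_8)/300 + (V_9 - V_10)/2700 + (V_9 - V_5)/3900 = 0
  Node 10: (V_10 - V_9)/2700 + (V_10 - 0)/2.7 + (V_10 - V_6)/910 = 0
Collecting terms (coefficients in siemens):
  0.8802·V_1 - 0.6667·V_2 - 0.0007692·V_5 = 1.915
  0.6771·V_2 - 0.6667·V_1 - 0.009091·V_3 - 0.001333·V_6 = 0
  0.2655·V_3 - 0.009091·V_2 - 0.2564·V_7 = 0
  0.7693·V_4 - 0.00001613·V_5 - 0.7692·V_8 = 0.0001452
  0.03438·V_5 - 0.0007692·V_1 - 0.00001613·V_4 - 0.03333·V_6 - 0.0002564·V_9 = 0
  0.4903·V_6 - 0.001333·V_2 - 0.03333·V_5 - 0.4545·V_7 - 0.001099·V_10 = 0
  0.7122·V_7 - 0.2564·V_3 - 0.4545·V_6 = 0
  0.7726·V_8 - 0.7692·V_4 - 0.003333·V_9 = 0
  0.00396·V_9 - 0.0002564·V_5 - 0.003333·V_8 - 0.0003704·V_10 = 0
  0.3718·V_10 - 0.001099·V_6 - 0.0003704·V_9 = 0
Solving these 10 simultaneous equations (Gaussian elimination) gives:
  V_1 = 8.916 V, V_2 = 8.891 V, V_3 = 7.309 V, V_4 = 3.276 V
  V_5 = 7.246 V, V_6 = 7.241 V, V_7 = 7.253 V, V_8 = 3.275 V
  V_9 = 3.228 V, V_10 = 0.02461 V
Power in each resistor, P = (ΔV)²/R:
  P_R1 = (9 - 8.916)²/4.7 = 0.001501 W
  P_R2 = (8.916 - 8.891)²/1.5 = 0.0004126 W
  P_R3 = (8.891 - 7.309)²/110 = 0.02276 W
  P_R4 = (3.276 - 7.246)²/62000 = 0.0002543 W
  P_R5 = (7.246 - 7.241)²/30 = 0.000001084 W
  P_R6 = (7.241 - 7.253)²/2.2 = 0.0000675 W
  P_R7 = (3.275 - 3.228)²/300 = 0.000007336 W
  P_R8 = (3.228 - 0.02461)²/2700 = 0.003802 W
  P_R9 = (0.02461 - 0)²/2.7 = 0.0002244 W
  P_R10 = (9 - 3.276)²/62000 = 0.0005285 W
  P_R11 = (8.916 - 7.246)²/1300 = 0.002144 W
  P_R12 = (8.891 - 7.241)²/750 = 0.003632 W
  P_R13 = (7.309 - 7.253)²/3.9 = 0.0008069 W
  P_R14 = (3.276 - 3.275)²/1.3 = 0.00000003179 W
  P_R15 = (7.246 - 3.228)²/3900 = 0.004139 W
  P_R16 = (7.241 - 0.02461)²/910 = 0.05722 W
  P_R17 = (7.253 - 0)²/820 = 0.06415 W
P_total = P_R1 + P_R2 + P_R3 + P_R4 + P_R5 + P_R6 + P_R7 + P_R8 + P_R9 + P_R10 + P_R11 + P_R12 + P_R13 + P_R14 + P_R15 + P_R16 + P_R17 = 0.1617 W

Final answer: 0.1617 W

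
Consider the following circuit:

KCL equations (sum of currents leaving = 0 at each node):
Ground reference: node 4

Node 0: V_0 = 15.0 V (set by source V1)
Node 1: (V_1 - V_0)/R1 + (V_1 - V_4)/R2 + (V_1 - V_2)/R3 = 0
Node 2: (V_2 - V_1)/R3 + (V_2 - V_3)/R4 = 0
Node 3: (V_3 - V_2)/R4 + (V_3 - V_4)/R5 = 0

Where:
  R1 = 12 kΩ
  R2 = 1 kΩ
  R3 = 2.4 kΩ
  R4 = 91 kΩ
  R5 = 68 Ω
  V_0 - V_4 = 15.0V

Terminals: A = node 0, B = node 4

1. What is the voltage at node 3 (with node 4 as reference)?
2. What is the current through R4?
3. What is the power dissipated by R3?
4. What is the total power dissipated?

Nodal analysis, taking node 4 as the 0 V reference.
Source V1 fixes V_0 = 15 V.
KCL at each unknown node (sum of currents leaving = 0; resistances in Ω):
  Node 1: (V_1 - 15)/12000 + (V_1 - 0)/1000 + (V_1 - V_2)/2400 = 0
  Node 2: (V_2 - V_1)/2400 + (V_2 - V_3)/91000 = 0
  Node 3: (V_3 - V_2)/91000 + (V_3 - 0)/68 = 0
Collecting terms (coefficients in siemens):
  0.0015·V_1 - 0.0004167·V_2 = 0.00125
  0.0004277·V_2 - 0.0004167·V_1 - 0.00001099·V_3 = 0
  0.01472·V_3 - 0.00001099·V_2 = 0
Solving these 3 simultaneous equations (Gaussian elimination) gives:
  V_1 = 1.143 V, V_2 = 1.113 V, V_3 = 0.0008312 V
Part 1:
  Read off the nodal solution: V_3 = 0.0008312 V
Part 2:
  I_R4 = (V_2 - V_3)/R4 = (1.113 - 0.0008312)/91000 = 0.00001222 A
  Magnitude: I_R4 = 0.00001222 A
Part 3:
  I_R3 = (V_1 - V_2)/R3 = (1.143 - 1.113)/2400 = 0.00001222 A
  P_R3 = I_R3² × R3 = (0.00001222)² × 2400 = 0.0000003586 W
Part 4:
  Power in each resistor, P = (ΔV)²/R:
    P_R1 = (15 - 1.143)²/12000 = 0.016 W
    P_R2 = (1.143 - 0)²/1000 = 0.001305 W
    P_R3 = (1.143 - 1.113)²/2400 = 0.0000003586 W
    P_R4 = (1.113 - 0.0008312)²/91000 = 0.0000136 W
    P_R5 = (0.0008312 - 0)²/68 = 0.00000001016 W
  P_total = P_R1 + P_R2 + P_R3 + P_R4 + P_R5 = 0.01732 W

Final answers:
1. V_3 = 0.0008312 V
2. I_R4 = 1.222e-05 A
3. P_R3 = 3.586e-07 W
4. P_total = 0.01732 W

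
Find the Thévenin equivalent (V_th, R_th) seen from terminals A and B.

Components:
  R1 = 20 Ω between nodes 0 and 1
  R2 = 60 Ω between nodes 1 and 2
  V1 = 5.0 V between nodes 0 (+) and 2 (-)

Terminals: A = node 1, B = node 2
Step 1 — V_th is the open-circuit voltage V_A - V_B (nothing connected across the terminals).
Nodal analysis, taking node 2 as the 0 V reference.
Source V1 fixes V_0 = 5 V.
KCL at each unknown node (sum of currents leaving = 0; resistances in Ω):
  Node 1: (V_1 - 5)/20 + (V_1 - 0)/60 = 0
Collecting terms: 0.06667 × V_1 = 0.25  =>  V_1 = 3.75 V
V_th = V_1 - V_2 = 3.75 - 0 = 3.75 V
Step 2 — R_th: zero the source — replace V1 by a short circuit (node 2 merges into node 0) — and find the resistance seen between A (node 1) and B (node 0).
Reduce the network between node 1 (A) and node 0 (B) by series/parallel combination:
  Rp1 = R1 ‖ R2 (parallel, both between nodes 0 and 1) = 1/(1/20 + 1/60) = 15 Ω
R_th = 15 Ω

Final answer: V_th = 3.75 V, R_th = 15 Ω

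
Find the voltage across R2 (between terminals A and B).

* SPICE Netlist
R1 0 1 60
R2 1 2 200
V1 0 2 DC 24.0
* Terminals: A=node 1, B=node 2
R1 and R2 are in series across V1 (node 0 → node 1 → node 2), and the output A–B is taken across R2, so this is a voltage divider.
Series current: I = V1/(R1 + R2) = 24/(60 + 200) = 24/260 = 0.09231 A
V_R2 = I × R2 = V1 × R2/(R1 + R2) = 24 × 200/260 = 18.46 V

Final answer: 18.46 V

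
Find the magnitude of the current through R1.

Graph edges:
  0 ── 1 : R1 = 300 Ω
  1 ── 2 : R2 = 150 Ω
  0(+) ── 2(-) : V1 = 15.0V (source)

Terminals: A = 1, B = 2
Nodal analysis, taking node 2 as the 0 V reference.
Source V1 fixes V_0 = 15 V.
KCL at each unknown node (sum of currents leaving = 0; resistances in Ω):
  Node 1: (V_1 - 15)/300 + (V_1 - 0)/150 = 0
Collecting terms: 0.01 × V_1 = 0.05  =>  V_1 = 5 V
I_R1 = (V_0 - V_1)/R1 = (15 - 5)/300 = 0.03333 A
|I_R1| = 0.03333 A

Final answer: |I_R1| = 0.03333 A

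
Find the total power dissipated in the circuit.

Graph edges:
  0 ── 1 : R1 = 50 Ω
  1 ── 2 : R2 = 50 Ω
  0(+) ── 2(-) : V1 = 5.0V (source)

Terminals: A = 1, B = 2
Nodal analysis, taking node 2 as the 0 V reference.
Source V1 fixes V_0 = 5 V.
KCL at each unknown node (sum of currents leaving = 0; resistances in Ω):
  Node 1: (V_1 - 5)/50 + (V_1 - 0)/50 = 0
Collecting terms: 0.04 × V_1 = 0.1  =>  V_1 = 2.5 V
Power in each resistor, P = (ΔV)²/R:
  P_R1 = (5 - 2.5)²/50 = 0.125 W
  P_R2 = (2.5 - 0)²/50 = 0.125 W
P_total = P_R1 + P_R2 = 0.25 W

Final answer: 0.25 W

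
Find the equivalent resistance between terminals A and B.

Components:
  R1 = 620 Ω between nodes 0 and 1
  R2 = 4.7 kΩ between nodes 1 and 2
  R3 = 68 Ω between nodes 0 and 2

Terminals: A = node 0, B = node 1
Reduce the network between node 0 (A) and node 1 (B) by series/parallel combination:
  Rs1 = R3 + R2 (series, joined only at node 2) = 68 + 4700 = 4768 Ω
  Rp1 = R1 ‖ Rs1 (parallel, both between nodes 0 and 1) = 1/(1/620 + 1/4768) = 548.7 Ω
R_eq = 548.7 Ω

Final answer: 548.7 Ω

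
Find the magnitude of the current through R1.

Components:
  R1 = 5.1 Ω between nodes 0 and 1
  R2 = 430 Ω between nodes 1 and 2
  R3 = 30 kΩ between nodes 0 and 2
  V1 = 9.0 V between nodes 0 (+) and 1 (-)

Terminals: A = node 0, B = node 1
Nodal analysis, taking node 1 as the 0 V reference.
Source V1 fixes V_0 = 9 V.
KCL at each unknown node (sum of currents leaving = 0; resistances in Ω):
  Node 2: (V_2 - 0)/430 + (V_2 - 9)/30000 = 0
Collecting terms: 0.002359 × V_2 = 0.0003  =>  V_2 = 0.1272 V
I_R1 = (V_0 - V_1)/R1 = (9 - 0)/5.1 = 1.765 A
|I_R1| = 1.765 A

Final answer: |I_R1| = 1.765 A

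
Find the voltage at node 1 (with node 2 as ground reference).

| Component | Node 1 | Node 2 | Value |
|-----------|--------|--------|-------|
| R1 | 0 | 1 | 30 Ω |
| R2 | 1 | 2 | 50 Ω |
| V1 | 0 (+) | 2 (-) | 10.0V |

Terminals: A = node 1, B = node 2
Nodal analysis, taking node 2 as the 0 V reference.
Source V1 fixes V_0 = 10 V.
KCL at each unknown node (sum of currents leaving = 0; resistances in Ω):
  Node 1: (V_1 - 10)/30 + (V_1 - 0)/50 = 0
Collecting terms: 0.05333 × V_1 = 0.3333  =>  V_1 = 6.25 V
The requested potential is V_1 = 6.25 V.

Final answer: V_1 = 6.25 V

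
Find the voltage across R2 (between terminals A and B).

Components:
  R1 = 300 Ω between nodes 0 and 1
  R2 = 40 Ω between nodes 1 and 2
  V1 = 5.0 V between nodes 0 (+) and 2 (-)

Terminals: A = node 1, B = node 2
R1 and R2 are in series across V1 (node 0 → node 1 → node 2), and the output A–B is taken across R2, so this is a voltage divider.
Series current: I = V1/(R1 + R2) = 5/(300 + 40) = 5/340 = 0.01471 A
V_R2 = I × R2 = V1 × R2/(R1 + R2) = 5 × 40/340 = 0.5882 V

Final answer: 0.5882 V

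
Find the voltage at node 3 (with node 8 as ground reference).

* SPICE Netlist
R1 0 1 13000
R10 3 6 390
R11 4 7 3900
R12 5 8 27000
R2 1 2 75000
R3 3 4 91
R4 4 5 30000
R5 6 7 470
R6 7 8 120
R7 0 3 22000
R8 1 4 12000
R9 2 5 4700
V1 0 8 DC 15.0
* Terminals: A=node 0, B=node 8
Nodal analysis, taking node 8 as the 0 V reference.
Source V1 fixes V_0 = 15 V.
KCL at each unknown node (sum of currents leaving = 0; resistances in Ω):
  Node 1: (V_1 - 15)/13000 + (V_1 - V_2)/75000 + (V_1 - V_4)/12000 = 0
  Node 2: (V_2 - V_1)/75000 + (V_2 - V_5)/4700 = 0
  Node 3: (V_3 - V_4)/91 + (V_3 - 15)/22000 + (V_3 - V_6)/390 = 0
  Node 4: (V_4 - V_3)/91 + (V_4 - V_5)/30000 + (V_4 - V_1)/12000 + (V_4 - V_7)/3900 = 0
  Node 5: (V_5 - V_4)/30000 + (V_5 - V_2)/4700 + (V_5 - 0)/27000 = 0
  Node 6: (V_6 - V_7)/470 + (V_6 - V_3)/390 = 0
  Node 7: (V_7 - V_6)/470 + (V_7 - 0)/120 + (V_7 - V_4)/3900 = 0
Collecting terms (coefficients in siemens):
  0.0001736·V_1 - 0.00001333·V_2 - 0.00008333·V_4 = 0.001154
  0.0002261·V_2 - 0.00001333·V_1 - 0.0002128·V_5 = 0
  0.0136·V_3 - 0.01099·V_4 - 0.002564·V_6 = 0.0006818
  0.01136·V_4 - 0.00008333·V_1 - 0.01099·V_3 - 0.00003333·V_5 - 0.0002564·V_7 = 0
  0.0002831·V_5 - 0.0002128·V_2 - 0.00003333·V_4 = 0
  0.004692·V_6 - 0.002564·V_3 - 0.002128·V_7 = 0
  0.01072·V_7 - 0.0002564·V_4 - 0.002128·V_6 = 0
Solving these 7 simultaneous equations (Gaussian elimination) gives:
  V_1 = 7.266 V, V_2 = 1.839 V, V_3 = 0.9656 V, V_4 = 0.9948 V
  V_5 = 1.499 V, V_6 = 0.5918 V, V_7 = 0.1413 V
The requested potential is V_3 = 0.9656 V.

Final answer: V_3 = 0.9656 V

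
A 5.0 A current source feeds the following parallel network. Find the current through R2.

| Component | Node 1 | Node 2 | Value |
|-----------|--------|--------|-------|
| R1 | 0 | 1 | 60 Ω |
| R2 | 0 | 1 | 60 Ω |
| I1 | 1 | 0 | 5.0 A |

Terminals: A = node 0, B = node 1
All resistors sit directly between nodes 0 and 1, so they are in parallel and share one voltage V; the full source current 5 A splits among them.
1/R_par = 1/60 + 1/60 = 0.03333 S  =>  R_par = 30 Ω
V = I × R_par = 5 × 30 = 150 V
I_R2 = V/R2 = 150/60 = 2.5 A

Final answer: 2.5 A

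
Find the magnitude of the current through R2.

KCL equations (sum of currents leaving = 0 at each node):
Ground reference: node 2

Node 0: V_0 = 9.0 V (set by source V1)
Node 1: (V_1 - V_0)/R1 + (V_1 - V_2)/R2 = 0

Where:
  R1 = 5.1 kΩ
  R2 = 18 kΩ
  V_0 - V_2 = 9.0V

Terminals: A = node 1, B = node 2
Nodal analysis, taking node 2 as the 0 V reference.
Source V1 fixes V_0 = 9 V.
KCL at each unknown node (sum of currents leaving = 0; resistances in Ω):
  Node 1: (V_1 - 9)/5100 + (V_1 - 0)/18000 = 0
Collecting terms: 0.0002516 × V_1 = 0.001765  =>  V_1 = 7.013 V
I_R2 = (V_1 - V_2)/R2 = (7.013 - 0)/18000 = 0.0003896 A
|I_R2| = 0.0003896 A

Final answer: |I_R2| = 0.0003896 A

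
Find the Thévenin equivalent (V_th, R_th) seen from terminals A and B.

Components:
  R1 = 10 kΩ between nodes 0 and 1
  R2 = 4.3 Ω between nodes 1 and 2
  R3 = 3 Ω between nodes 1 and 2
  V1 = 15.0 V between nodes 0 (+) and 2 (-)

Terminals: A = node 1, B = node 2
Step 1 — V_th is the open-circuit voltage V_A - V_B (nothing connected across the terminals).
Nodal analysis, taking node 2 as the 0 V reference.
Source V1 fixes V_0 = 15 V.
KCL at each unknown node (sum of currents leaving = 0; resistances in Ω):
  Node 1: (V_1 - 15)/10000 + (V_1 - 0)/4.3 + (V_1 - 0)/3 = 0
Collecting terms: 0.566 × V_1 = 0.0015  =>  V_1 = 0.00265 V
V_th = V_1 - V_2 = 0.00265 - 0 = 0.00265 V
Step 2 — R_th: zero the source — replace V1 by a short circuit (node 2 merges into node 0) — and find the resistance seen between A (node 1) and B (node 0).
Reduce the network between node 1 (A) and node 0 (B) by series/parallel combination:
  Rp1 = R1 ‖ R2 ‖ R3 (parallel, all between nodes 0 and 1) = 1/(1/10000 + 1/4.3 + 1/3) = 1.767 Ω
R_th = 1.767 Ω

Final answer: V_th = 0.00265 V, R_th = 1.767 Ω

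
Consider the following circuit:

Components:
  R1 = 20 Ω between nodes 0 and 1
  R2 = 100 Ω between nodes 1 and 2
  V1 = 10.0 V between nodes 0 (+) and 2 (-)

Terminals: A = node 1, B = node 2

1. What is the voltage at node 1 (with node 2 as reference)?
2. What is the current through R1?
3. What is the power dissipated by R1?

Nodal analysis, taking node 2 as the 0 V reference.
Source V1 fixes V_0 = 10 V.
KCL at each unknown node (sum of currents leaving = 0; resistances in Ω):
  Node 1: (V_1 - 10)/20 + (V_1 - 0)/100 = 0
Collecting terms: 0.06 × V_1 = 0.5  =>  V_1 = 8.333 V
Part 1:
  Read off the nodal solution: V_1 = 8.333 V
Part 2:
  I_R1 = (V_0 - V_1)/R1 = (10 - 8.333)/20 = 0.08333 A
  Magnitude: I_R1 = 0.08333 A
Part 3:
  I_R1 = (V_0 - V_1)/R1 = (10 - 8.333)/20 = 0.08333 A
  P_R1 = I_R1² × R1 = (0.08333)² × 20 = 0.1389 W

Final answers:
1. V_1 = 8.333 V
2. I_R1 = 0.08333 A
3. P_R1 = 0.1389 W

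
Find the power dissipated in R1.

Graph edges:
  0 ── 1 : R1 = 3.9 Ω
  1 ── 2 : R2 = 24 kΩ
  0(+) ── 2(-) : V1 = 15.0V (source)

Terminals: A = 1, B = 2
Nodal analysis, taking node 2 as the 0 V reference.
Source V1 fixes V_0 = 15 V.
KCL at each unknown node (sum of currents leaving = 0; resistances in Ω):
  Node 1: (V_1 - 15)/3.9 + (V_1 - 0)/24000 = 0
Collecting terms: 0.2565 × V_1 = 3.846  =>  V_1 = 15 V
I_R1 = (V_0 - V_1)/R1 = (15 - 15)/3.9 = 0.0006249 A
P_R1 = I_R1² × R1 = (0.0006249)² × 3.9 = 0.000001523 W

Final answer: 1.523e-06 W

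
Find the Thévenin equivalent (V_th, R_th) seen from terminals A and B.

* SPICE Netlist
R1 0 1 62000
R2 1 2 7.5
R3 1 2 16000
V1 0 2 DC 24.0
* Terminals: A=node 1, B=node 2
Step 1 — V_th is the open-circuit voltage V_A - V_B (nothing connected across the terminals).
Nodal analysis, taking node 2 as the 0 V reference.
Source V1 fixes V_0 = 24 V.
KCL at each unknown node (sum of currents leaving = 0; resistances in Ω):
  Node 1: (V_1 - 24)/62000 + (V_1 - 0)/7.5 + (V_1 - 0)/16000 = 0
Collecting terms: 0.1334 × V_1 = 0.0003871  =>  V_1 = 0.002902 V
V_th = V_1 - V_2 = 0.002902 - 0 = 0.002902 V
Step 2 — R_th: zero the source — replace V1 by a short circuit (node 2 merges into node 0) — and find the resistance seen between A (node 1) and B (node 0).
Reduce the network between node 1 (A) and node 0 (B) by series/parallel combination:
  Rp1 = R1 ‖ R2 ‖ R3 (parallel, all between nodes 0 and 1) = 1/(1/62000 + 1/7.5 + 1/16000) = 7.496 Ω
R_th = 7.496 Ω

Final answer: V_th = 0.002902 V, R_th = 7.496 Ω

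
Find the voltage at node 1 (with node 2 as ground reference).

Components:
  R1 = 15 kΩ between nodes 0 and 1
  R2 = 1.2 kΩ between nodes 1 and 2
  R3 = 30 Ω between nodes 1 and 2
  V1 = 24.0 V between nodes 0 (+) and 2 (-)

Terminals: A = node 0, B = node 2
Nodal analysis, taking node 2 as the 0 V reference.
Source V1 fixes V_0 = 24 V.
KCL at each unknown node (sum of currents leaving = 0; resistances in Ω):
  Node 1: (V_1 - 24)/15000 + (V_1 - 0)/1200 + (V_1 - 0)/30 = 0
Collecting terms: 0.03423 × V_1 = 0.0016  =>  V_1 = 0.04674 V
The requested potential is V_1 = 0.04674 V.

Final answer: V_1 = 0.04674 V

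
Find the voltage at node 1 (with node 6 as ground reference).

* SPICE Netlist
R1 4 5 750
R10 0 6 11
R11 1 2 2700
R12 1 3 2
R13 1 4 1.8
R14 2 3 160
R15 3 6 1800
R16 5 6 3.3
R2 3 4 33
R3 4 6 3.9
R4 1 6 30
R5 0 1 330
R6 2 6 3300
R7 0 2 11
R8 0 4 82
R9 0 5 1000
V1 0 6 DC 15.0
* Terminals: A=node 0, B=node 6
Nodal analysis, taking node 6 as the 0 V reference.
Source V1 fixes V_0 = 15 V.
KCL at each unknown node (sum of currents leaving = 0; resistances in Ω):
  Node 1: (V_1 - 0)/30 + (V_1 - 15)/330 + (V_1 - V_2)/2700 + (V_1 - V_3)/2 + (V_1 - V_4)/1.8 = 0
  Node 2: (V_2 - 0)/3300 + (V_2 - 15)/11 + (V_2 - V_1)/2700 + (V_2 - V_3)/160 = 0
  Node 3: (V_3 - V_4)/33 + (V_3 - V_1)/2 + (V_3 - V_2)/160 + (V_3 - 0)/1800 = 0
  Node 4: (V_4 - V_5)/750 + (V_4 - V_3)/33 + (V_4 - 0)/3.9 + (V_4 - 15)/82 + (V_4 - V_1)/1.8 = 0
  Node 5: (V_5 - V_4)/750 + (V_5 - 15)/1000 + (V_5 - 0)/3.3 = 0
Collecting terms (coefficients in siemens):
  1.092·V_1 - 0.0003704·V_2 - 0.5·V_3 - 0.5556·V_4 = 0.04545
  0.09783·V_2 - 0.0003704·V_1 - 0.00625·V_3 = 1.364
  0.5371·V_3 - 0.5·V_1 - 0.00625·V_2 - 0.0303·V_4 = 0
  0.8558·V_4 - 0.5556·V_1 - 0.0303·V_3 - 0.001333·V_5 = 0.1829
  0.3054·V_5 - 0.001333·V_4 = 0.015
Solving these 5 simultaneous equations (Gaussian elimination) gives:
  V_1 = 1.144 V, V_2 = 14.02 V, V_3 = 1.285 V, V_4 = 1.002 V
  V_5 = 0.0535 V
The requested potential is V_1 = 1.144 V.

Final answer: V_1 = 1.144 V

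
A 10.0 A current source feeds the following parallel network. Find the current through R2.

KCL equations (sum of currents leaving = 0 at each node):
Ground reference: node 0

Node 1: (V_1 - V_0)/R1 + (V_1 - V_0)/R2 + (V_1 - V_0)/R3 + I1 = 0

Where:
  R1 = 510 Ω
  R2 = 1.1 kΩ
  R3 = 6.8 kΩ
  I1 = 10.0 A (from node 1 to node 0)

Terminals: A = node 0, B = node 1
All resistors sit directly between nodes 0 and 1, so they are in parallel and share one voltage V; the full source current 10 A splits among them.
1/R_par = 1/510 + 1/1100 + 1/6800 = 0.003017 S  =>  R_par = 331.5 Ω
V = I × R_par = 10 × 331.5 = 3315 V
I_R2 = V/R2 = 3315/1100 = 3.013 A

Final answer: 3.013 A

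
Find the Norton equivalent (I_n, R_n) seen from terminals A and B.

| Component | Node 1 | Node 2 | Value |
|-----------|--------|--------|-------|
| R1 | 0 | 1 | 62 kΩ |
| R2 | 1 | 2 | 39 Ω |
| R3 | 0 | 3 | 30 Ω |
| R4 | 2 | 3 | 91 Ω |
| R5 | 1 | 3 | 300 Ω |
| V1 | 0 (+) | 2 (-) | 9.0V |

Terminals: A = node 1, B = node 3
Find the Thévenin equivalent first; then I_n = V_th/R_th and R_n = R_th.
Step 1 — V_th is the open-circuit voltage V_A - V_B (nothing connected across the terminals).
Nodal analysis, taking node 2 as the 0 V reference.
Source V1 fixes V_0 = 9 V.
KCL at each unknown node (sum of currents leaving = 0; resistances in Ω):
  Node 1: (V_1 - 9)/62000 + (V_1 - 0)/39 + (V_1 - V_3)/300 = 0
  Node 3: (V_3 - 9)/30 + (V_3 - 0)/91 + (V_3 - V_1)/300 = 0
Collecting terms (coefficients in siemens):
  0.02899·V_1 - 0.003333·V_3 = 0.0001452
  0.04766·V_3 - 0.003333·V_1 = 0.3
Determinant D = (0.02899)(0.04766) - (-0.003333)(-0.003333) = 0.00137
V_1 = [(0.0001452)(0.04766) - (-0.003333)(0.3)]/D = 0.7347 V
V_3 = [(0.02899)(0.3) - (0.0001452)(-0.003333)]/D = 6.347 V
V_th = V_1 - V_3 = 0.7347 - 6.347 = -5.612 V
Step 2 — R_th: zero the source — replace V1 by a short circuit (node 2 merges into node 0) — and find the resistance seen between A (node 1) and B (node 3).
Reduce the network between node 1 (A) and node 3 (B) by series/parallel combination:
  Rp1 = R1 ‖ R2 (parallel, both between nodes 0 and 1) = 1/(1/62000 + 1/39) = 38.98 Ω
  Rp2 = R3 ‖ R4 (parallel, both between nodes 0 and 3) = 1/(1/30 + 1/91) = 22.56 Ω
  Rs1 = Rp1 + Rp2 (series, joined only at node 0) = 38.98 + 22.56 = 61.54 Ω
  Rp3 = R5 ‖ Rs1 (parallel, both between nodes 1 and 3) = 1/(1/300 + 1/61.54) = 51.06 Ω
R_th = 51.06 Ω
I_n = V_th/R_th = -5.612/51.06 = -0.1099 A, and R_n = R_th = 51.06 Ω

Final answer: I_n = -0.1099 A, R_n = 51.06 Ω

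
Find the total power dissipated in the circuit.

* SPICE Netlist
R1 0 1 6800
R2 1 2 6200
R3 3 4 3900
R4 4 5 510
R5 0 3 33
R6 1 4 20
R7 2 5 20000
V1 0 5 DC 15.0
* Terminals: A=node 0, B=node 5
Nodal analysis, taking node 5 as the 0 V reference.
Source V1 fixes V_0 = 15 V.
KCL at each unknown node (sum of currents leaving = 0; resistances in Ω):
  Node 1: (V_1 - 15)/6800 + (V_1 - V_2)/6200 + (V_1 - V_4)/20 = 0
  Node 2: (V_2 - V_1)/6200 + (V_2 - 0)/20000 = 0
  Node 3: (V_3 - V_4)/3900 + (V_3 - 15)/33 = 0
  Node 4: (V_4 - V_3)/3900 + (V_4 - 0)/510 + (V_4 - V_1)/20 = 0
Collecting terms (coefficients in siemens):
  0.05031·V_1 - 0.0001613·V_2 - 0.05·V_4 = 0.002206
  0.0002113·V_2 - 0.0001613·V_1 = 0
  0.03056·V_3 - 0.0002564·V_4 = 0.4545
  0.05222·V_4 - 0.05·V_1 - 0.0002564·V_3 = 0
Solving these 4 simultaneous equations (Gaussian elimination) gives:
  V_1 = 2.54 V, V_2 = 1.939 V, V_3 = 14.9 V, V_4 = 2.505 V
Power in each resistor, P = (ΔV)²/R:
  P_R1 = (15 - 2.54)²/6800 = 0.02283 W
  P_R2 = (2.54 - 1.939)²/6200 = 0.00005827 W
  P_R3 = (14.9 - 2.505)²/3900 = 0.03936 W
  P_R4 = (2.505 - 0)²/510 = 0.01231 W
  P_R5 = (15 - 14.9)²/33 = 0.0003331 W
  P_R6 = (2.54 - 2.505)²/20 = 0.00006023 W
  P_R7 = (1.939 - 0)²/20000 = 0.000188 W
P_total = P_R1 + P_R2 + P_R3 + P_R4 + P_R5 + P_R6 + P_R7 = 0.07514 W

Final answer: 0.07514 W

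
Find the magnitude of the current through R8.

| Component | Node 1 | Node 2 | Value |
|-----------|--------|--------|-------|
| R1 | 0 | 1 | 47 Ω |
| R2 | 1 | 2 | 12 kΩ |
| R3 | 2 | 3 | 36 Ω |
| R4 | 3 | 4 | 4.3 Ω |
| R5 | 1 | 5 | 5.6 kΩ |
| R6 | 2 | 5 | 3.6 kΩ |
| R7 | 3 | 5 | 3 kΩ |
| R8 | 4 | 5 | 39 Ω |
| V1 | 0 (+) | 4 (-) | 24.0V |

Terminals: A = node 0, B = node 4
Nodal analysis, taking node 4 as the 0 V reference.
Source V1 fixes V_0 = 24 V.
KCL at each unknown node (sum of currents leaving = 0; resistances in Ω):
  Node 1: (V_1 - 24)/47 + (V_1 - V_2)/12000 + (V_1 - V_5)/5600 = 0
  Node 2: (V_2 - V_1)/12000 + (V_2 - V_3)/36 + (V_2 - V_5)/3600 = 0
  Node 3: (V_3 - V_2)/36 + (V_3 - 0)/4.3 + (V_3 - V_5)/3000 = 0
  Node 5: (V_5 - V_1)/5600 + (V_5 - V_2)/3600 + (V_5 - V_3)/3000 + (V_5 - 0)/39 = 0
Collecting terms (coefficients in siemens):
  0.02154·V_1 - 0.00008333·V_2 - 0.0001786·V_5 = 0.5106
  0.02814·V_2 - 0.00008333·V_1 - 0.02778·V_3 - 0.0002778·V_5 = 0
  0.2607·V_3 - 0.02778·V_2 - 0.0003333·V_5 = 0
  0.02643·V_5 - 0.0001786·V_1 - 0.0002778·V_2 - 0.0003333·V_3 = 0
Solving these 4 simultaneous equations (Gaussian elimination) gives:
  V_1 = 23.71 V, V_2 = 0.08048 V, V_3 = 0.008782 V, V_5 = 0.1611 V
I_R8 = (V_4 - V_5)/R8 = (0 - 0.1611)/39 = -0.004132 A
|I_R8| = 0.004132 A

Final answer: |I_R8| = 0.004132 A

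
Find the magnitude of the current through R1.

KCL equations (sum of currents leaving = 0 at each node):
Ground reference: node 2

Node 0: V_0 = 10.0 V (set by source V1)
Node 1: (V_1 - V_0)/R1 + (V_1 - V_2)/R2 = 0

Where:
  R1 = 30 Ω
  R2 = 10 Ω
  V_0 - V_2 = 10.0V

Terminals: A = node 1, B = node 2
Nodal analysis, taking node 2 as the 0 V reference.
Source V1 fixes V_0 = 10 V.
KCL at each unknown node (sum of currents leaving = 0; resistances in Ω):
  Node 1: (V_1 - 10)/30 + (V_1 - 0)/10 = 0
Collecting terms: 0.1333 × V_1 = 0.3333  =>  V_1 = 2.5 V
I_R1 = (V_0 - V_1)/R1 = (10 - 2.5)/30 = 0.25 A
|I_R1| = 0.25 A

Final answer: |I_R1| = 0.25 A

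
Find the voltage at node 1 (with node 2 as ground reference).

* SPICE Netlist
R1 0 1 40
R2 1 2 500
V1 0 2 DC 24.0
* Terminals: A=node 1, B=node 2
Nodal analysis, taking node 2 as the 0 V reference.
Source V1 fixes V_0 = 24 V.
KCL at each unknown node (sum of currents leaving = 0; resistances in Ω):
  Node 1: (V_1 - 24)/40 + (V_1 - 0)/500 = 0
Collecting terms: 0.027 × V_1 = 0.6  =>  V_1 = 22.22 V
The requested potential is V_1 = 22.22 V.

Final answer: V_1 = 22.22 V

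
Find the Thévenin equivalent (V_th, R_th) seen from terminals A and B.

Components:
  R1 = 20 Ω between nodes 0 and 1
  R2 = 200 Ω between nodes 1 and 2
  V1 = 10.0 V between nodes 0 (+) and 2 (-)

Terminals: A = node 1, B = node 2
Step 1 — V_th is the open-circuit voltage V_A - V_B (nothing connected across the terminals).
Nodal analysis, taking node 2 as the 0 V reference.
Source V1 fixes V_0 = 10 V.
KCL at each unknown node (sum of currents leaving = 0; resistances in Ω):
  Node 1: (V_1 - 10)/20 + (V_1 - 0)/200 = 0
Collecting terms: 0.055 × V_1 = 0.5  =>  V_1 = 9.091 V
V_th = V_1 - V_2 = 9.091 - 0 = 9.091 V
Step 2 — R_th: zero the source — replace V1 by a short circuit (node 2 merges into node 0) — and find the resistance seen between A (node 1) and B (node 0).
Reduce the network between node 1 (A) and node 0 (B) by series/parallel combination:
  Rp1 = R1 ‖ R2 (parallel, both between nodes 0 and 1) = 1/(1/20 + 1/200) = 18.18 Ω
R_th = 18.18 Ω

Final answer: V_th = 9.091 V, R_th = 18.18 Ω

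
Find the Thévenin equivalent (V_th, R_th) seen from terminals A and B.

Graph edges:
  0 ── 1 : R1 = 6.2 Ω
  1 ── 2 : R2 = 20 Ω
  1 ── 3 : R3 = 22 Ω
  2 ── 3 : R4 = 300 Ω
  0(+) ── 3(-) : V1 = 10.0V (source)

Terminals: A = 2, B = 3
Step 1 — V_th is the open-circuit voltage V_A - V_B (nothing connected across the terminals).
Nodal analysis, taking node 3 as the 0 V reference.
Source V1 fixes V_0 = 10 V.
KCL at each unknown node (sum of currents leaving = 0; resistances in Ω):
  Node 1: (V_1 - 10)/6.2 + (V_1 - V_2)/20 + (V_1 - 0)/22 = 0
  Node 2: (V_2 - V_1)/20 + (V_2 - 0)/300 = 0
Collecting terms (coefficients in siemens):
  0.2567·V_1 - 0.05·V_2 = 1.613
  0.05333·V_2 - 0.05·V_1 = 0
Determinant D = (0.2567)(0.05333) - (-0.05)(-0.05) = 0.01119
V_1 = [(1.613)(0.05333) - (-0.05)(0)]/D = 7.685 V
V_2 = [(0.2567)(0) - (1.613)(-0.05)]/D = 7.205 V
V_th = V_2 - V_3 = 7.205 - 0 = 7.205 V
Step 2 — R_th: zero the source — replace V1 by a short circuit (node 3 merges into node 0) — and find the resistance seen between A (node 2) and B (node 0).
Reduce the network between node 2 (A) and node 0 (B) by series/parallel combination:
  Rp1 = R1 ‖ R3 (parallel, both between nodes 0 and 1) = 1/(1/6.2 + 1/22) = 4.837 Ω
  Rs1 = R2 + Rp1 (series, joined only at node 1) = 20 + 4.837 = 24.84 Ω
  Rp2 = R4 ‖ Rs1 (parallel, both between nodes 0 and 2) = 1/(1/300 + 1/24.84) = 22.94 Ω
R_th = 22.94 Ω

Final answer: V_th = 7.205 V, R_th = 22.94 Ω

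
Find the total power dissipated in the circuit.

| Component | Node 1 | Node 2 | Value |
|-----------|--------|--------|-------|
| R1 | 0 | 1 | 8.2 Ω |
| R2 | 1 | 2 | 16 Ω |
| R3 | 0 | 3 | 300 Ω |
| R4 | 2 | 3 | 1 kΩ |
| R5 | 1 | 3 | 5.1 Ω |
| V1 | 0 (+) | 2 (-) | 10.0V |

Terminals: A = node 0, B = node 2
Nodal analysis, taking node 2 as the 0 V reference.
Source V1 fixes V_0 = 10 V.
KCL at each unknown node (sum of currents leaving = 0; resistances in Ω):
  Node 1: (V_1 - 10)/8.2 + (V_1 - 0)/16 + (V_1 - V_3)/5.1 = 0
  Node 3: (V_3 - 10)/300 + (V_3 - 0)/1000 + (V_3 - V_1)/5.1 = 0
Collecting terms (coefficients in siemens):
  0.3805·V_1 - 0.1961·V_3 = 1.22
  0.2004·V_3 - 0.1961·V_1 = 0.03333
Determinant D = (0.3805)(0.2004) - (-0.1961)(-0.1961) = 0.03782
V_1 = [(1.22)(0.2004) - (-0.1961)(0.03333)]/D = 6.636 V
V_3 = [(0.3805)(0.03333) - (1.22)(-0.1961)]/D = 6.659 V
Power in each resistor, P = (ΔV)²/R:
  P_R1 = (10 - 6.636)²/8.2 = 1.38 W
  P_R2 = (6.636 - 0)²/16 = 2.752 W
  P_R3 = (10 - 6.659)²/300 = 0.03721 W
  P_R4 = (0 - 6.659)²/1000 = 0.04434 W
  P_R5 = (6.636 - 6.659)²/5.1 = 0.0001023 W
P_total = P_R1 + P_R2 + P_R3 + P_R4 + P_R5 = 4.214 W

Final answer: 4.214 W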